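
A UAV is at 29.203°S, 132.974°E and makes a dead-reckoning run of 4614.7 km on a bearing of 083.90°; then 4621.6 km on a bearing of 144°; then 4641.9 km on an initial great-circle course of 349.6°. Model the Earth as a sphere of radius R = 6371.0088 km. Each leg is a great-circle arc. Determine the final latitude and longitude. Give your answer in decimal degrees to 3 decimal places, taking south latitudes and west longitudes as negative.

latitude -6.306°, longitude -154.862°

Apply the spherical direct solution leg by leg, carrying full precision between legs.
Leg 1: from (-29.203°, 132.974°), δ = 4614.7/6371.0088 = 0.724328 rad, θ = 83.9° → φ = -17.695°, λ = 176.731°.
Leg 2: from (-17.695°, 176.731°), δ = 4621.6/6371.0088 = 0.725411 rad, θ = 144° → φ = -47.626°, λ = -147.916°.
Leg 3: from (-47.626°, -147.916°), δ = 4641.9/6371.0088 = 0.728597 rad, θ = 349.6° → φ = -6.306°, λ = -154.862°.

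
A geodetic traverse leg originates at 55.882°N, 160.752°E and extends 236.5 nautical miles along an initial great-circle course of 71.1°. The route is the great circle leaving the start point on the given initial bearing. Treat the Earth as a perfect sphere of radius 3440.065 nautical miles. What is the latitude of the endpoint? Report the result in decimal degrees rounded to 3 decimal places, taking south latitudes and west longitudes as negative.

Angular distance δ = d/R = 236.5 / 3440.065 = 0.068749 rad.
Converting: φ₁ = 0.975325 rad, θ = 1.240929 rad.
Applying the spherical law of cosines for sides, sin φ₂ = sin φ₁ cos δ + cos φ₁ sin δ cos θ = 0.838409, so φ₂ = 56.973°.
Δλ = atan2( sin θ sin δ cos φ₁ , cos δ − sin φ₁ sin φ₂ ) = atan2(0.036453, 0.303532) = 0.119525 rad = 6.848°.
λ₂ = λ₁ + Δλ = 167.600°.

latitude 56.973°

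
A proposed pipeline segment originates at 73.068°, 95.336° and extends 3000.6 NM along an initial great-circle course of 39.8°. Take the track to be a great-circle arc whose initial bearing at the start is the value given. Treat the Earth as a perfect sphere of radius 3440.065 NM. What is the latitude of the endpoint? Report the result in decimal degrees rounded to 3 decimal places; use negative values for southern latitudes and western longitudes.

The arc subtends δ = 3000.6/3440.065 = 0.872251 rad at the centre.
Start latitude φ₁ = 1.275277 rad; initial bearing θ = 0.694641 rad.
sin φ₂ = sin φ₁ cos δ + cos φ₁ sin δ cos θ = (0.956651)(0.643104) + (0.291237)(0.765778)(0.768284) = 0.786571
φ₂ = asin(0.786571) = 0.905236 rad = 51.866°.
Δλ = atan2( sin θ sin δ cos φ₁ , cos δ − sin φ₁ sin φ₂ ) = atan2(0.142759, -0.109370) = 2.224531 rad = 127.456°.
λ₂ = 95.336° + 127.456° = 222.792°, normalized to (−180°, 180°] → -137.208°.

latitude 51.866°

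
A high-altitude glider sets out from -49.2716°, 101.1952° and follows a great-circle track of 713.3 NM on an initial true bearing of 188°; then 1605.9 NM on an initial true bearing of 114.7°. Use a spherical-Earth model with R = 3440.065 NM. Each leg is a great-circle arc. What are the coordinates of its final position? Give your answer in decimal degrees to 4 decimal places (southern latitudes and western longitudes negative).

Apply the spherical direct solution leg by leg, carrying full precision between legs.
Leg 1: from (-49.2716°, 101.1952°), δ = 713.3/3440.065 = 0.207351 rad, θ = 188° → φ = -60.9971°, λ = 97.8075°.
Leg 2: from (-60.9971°, 97.8075°), δ = 1605.9/3440.065 = 0.466823 rad, θ = 114.7° → φ = -60.7151°, λ = 154.5155°.

latitude -60.7151°, longitude 154.5155°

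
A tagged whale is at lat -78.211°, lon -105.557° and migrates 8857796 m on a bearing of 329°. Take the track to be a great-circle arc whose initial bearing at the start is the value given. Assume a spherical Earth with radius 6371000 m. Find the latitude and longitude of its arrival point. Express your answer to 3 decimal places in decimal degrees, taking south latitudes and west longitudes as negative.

Angular distance δ = d/R = 8857796 / 6371000 = 1.390331 rad.
Start latitude φ₁ = -1.365039 rad; initial bearing θ = 5.742133 rad.
sin φ₂ = sin φ₁ cos δ + cos φ₁ sin δ cos θ = (-0.978907)(0.179488) + (0.204308)(0.983760)(0.857167) = -0.003420
φ₂ = asin(-0.003420) = -0.003420 rad = -0.196°.
Δλ = atan2( sin θ sin δ cos φ₁ , cos δ − sin φ₁ sin φ₂ ) = atan2(-0.103518, 0.176140) = -0.531326 rad = -30.443°.
λ₂ = -105.557° + -30.443° = -136.000°.

latitude -0.196°, longitude -136.000°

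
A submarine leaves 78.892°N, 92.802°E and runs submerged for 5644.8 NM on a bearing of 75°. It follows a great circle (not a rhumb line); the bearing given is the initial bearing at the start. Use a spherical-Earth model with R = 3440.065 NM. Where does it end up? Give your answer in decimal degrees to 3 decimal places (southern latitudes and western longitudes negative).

latitude -1.088°, longitude -161.719°

δ = 5644.8/3440.065 = 1.640899 rad (94.0166°).
Start latitude φ₁ = 1.376925 rad; initial bearing θ = 1.308997 rad.
sin φ₂ = sin φ₁ cos δ + cos φ₁ sin δ cos θ = (0.981266)(-0.070045) + (0.192659)(0.997544)(0.258819) = -0.018992
φ₂ = asin(-0.018992) = -0.018993 rad = -1.088°.
For the longitude increment, Δλ = atan2( sin θ sin δ cos φ₁, cos δ − sin φ₁ sin φ₂ ) = atan2(0.185637, -0.051409) = 105.479°.
λ₂ = 92.802° + 105.479° = 198.281°, normalized to (−180°, 180°] → -161.719°.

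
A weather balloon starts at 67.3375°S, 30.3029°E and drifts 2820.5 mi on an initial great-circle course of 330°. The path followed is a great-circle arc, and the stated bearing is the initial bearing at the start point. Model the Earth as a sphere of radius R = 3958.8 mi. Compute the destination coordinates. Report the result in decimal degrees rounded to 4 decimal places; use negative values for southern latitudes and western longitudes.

latitude -28.6983°, longitude 8.4254°

Angular distance δ = d/R = 2820.5 / 3958.8 = 0.712463 rad.
With φ₁ = -67.3375° = -1.175261 rad and θ = 330° = 5.759587 rad:
sin φ₂ = sin φ₁ cos δ + cos φ₁ sin δ cos θ = (-0.922790)(0.756754) + (0.385302)(0.653700)(0.866025) = -0.480198
φ₂ = asin(-0.480198) = -0.500880 rad = -28.6983°.
For the longitude increment, Δλ = atan2( sin θ sin δ cos φ₁, cos δ − sin φ₁ sin φ₂ ) = atan2(-0.125936, 0.313632) = -21.8775°.
Hence λ₂ = 30.3029° + -21.8775° = 8.4254°.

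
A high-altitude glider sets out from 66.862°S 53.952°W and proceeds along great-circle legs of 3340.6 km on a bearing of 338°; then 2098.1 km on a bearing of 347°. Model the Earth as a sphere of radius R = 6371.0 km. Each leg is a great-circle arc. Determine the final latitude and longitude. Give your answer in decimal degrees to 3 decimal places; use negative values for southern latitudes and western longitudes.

latitude -19.380°, longitude -72.115°

Apply the spherical direct solution leg by leg, carrying full precision between legs.
Leg 1: from (-66.862°, -53.952°), δ = 3340.6/6371 = 0.524345 rad, θ = 338° → φ = -37.852°, λ = -67.692°.
Leg 2: from (-37.852°, -67.692°), δ = 2098.1/6371 = 0.329320 rad, θ = 347° → φ = -19.380°, λ = -72.115°.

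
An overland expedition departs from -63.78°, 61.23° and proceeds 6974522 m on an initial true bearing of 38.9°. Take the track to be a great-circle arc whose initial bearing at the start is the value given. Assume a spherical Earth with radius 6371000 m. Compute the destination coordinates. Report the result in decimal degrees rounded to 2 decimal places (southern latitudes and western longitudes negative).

latitude -6.06°, longitude 95.37°

δ = 6974522/6371000 = 1.094730 rad (62.7234°).
Converting: φ₁ = -1.113171 rad, θ = 0.678933 rad.
Destination latitude: φ₂ = arcsin( sin φ₁ cos δ + cos φ₁ sin δ cos θ ) = arcsin(-0.105522) = -6.06°.
Δλ = atan2( sin θ sin δ cos φ₁ , cos δ − sin φ₁ sin φ₂ ) = atan2(0.246595, 0.363622) = 0.595919 rad = 34.14°.
λ₂ = λ₁ + Δλ = 95.37°.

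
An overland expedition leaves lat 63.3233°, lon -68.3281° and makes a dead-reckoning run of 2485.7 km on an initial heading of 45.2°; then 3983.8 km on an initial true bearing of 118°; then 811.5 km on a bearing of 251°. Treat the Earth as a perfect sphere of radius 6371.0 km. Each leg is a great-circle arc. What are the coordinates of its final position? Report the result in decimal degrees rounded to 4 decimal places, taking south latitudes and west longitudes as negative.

Apply the spherical direct solution leg by leg, carrying full precision between legs.
Leg 1: from (63.3233°, -68.3281°), δ = 2485.7/6371 = 0.390159 rad, θ = 45.2° → φ = 71.2128°, λ = -11.4009°.
Leg 2: from (71.2128°, -11.4009°), δ = 3983.8/6371 = 0.625302 rad, θ = 118° → φ = 42.7724°, λ = 33.3535°.
Leg 3: from (42.7724°, 33.3535°), δ = 811.5/6371 = 0.127374 rad, θ = 251° → φ = 40.0329°, λ = 24.3284°.

latitude 40.0329°, longitude 24.3284°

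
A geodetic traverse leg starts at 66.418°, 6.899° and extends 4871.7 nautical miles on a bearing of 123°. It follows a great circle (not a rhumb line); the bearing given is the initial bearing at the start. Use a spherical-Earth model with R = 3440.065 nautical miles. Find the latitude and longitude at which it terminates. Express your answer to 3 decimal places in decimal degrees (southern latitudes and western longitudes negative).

latitude -4.252°, longitude 63.096°

The arc subtends δ = 4871.7/3440.065 = 1.416165 rad at the centre.
Start latitude φ₁ = 1.159213 rad; initial bearing θ = 2.146755 rad.
Applying the spherical law of cosines for sides, sin φ₂ = sin φ₁ cos δ + cos φ₁ sin δ cos θ = -0.074135, so φ₂ = -4.252°.
Then Δλ = atan2(0.331516, 0.221960) = 0.980814 rad, from sin θ sin δ cos φ₁ over cos δ − sin φ₁ sin φ₂.
Hence λ₂ = 6.899° + 56.197° = 63.096°.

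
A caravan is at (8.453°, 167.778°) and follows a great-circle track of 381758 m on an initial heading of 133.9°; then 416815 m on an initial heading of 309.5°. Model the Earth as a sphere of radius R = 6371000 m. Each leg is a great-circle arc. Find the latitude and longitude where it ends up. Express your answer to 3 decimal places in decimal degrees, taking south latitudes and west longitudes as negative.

Apply the spherical direct solution leg by leg, carrying full precision between legs.
Leg 1: from (8.453°, 167.778°), δ = 381758/6371000 = 0.059921 rad, θ = 133.9° → φ = 6.065°, λ = 170.265°.
Leg 2: from (6.065°, 170.265°), δ = 416815/6371000 = 0.065424 rad, θ = 309.5° → φ = 8.441°, λ = 167.342°.

latitude 8.441°, longitude 167.342°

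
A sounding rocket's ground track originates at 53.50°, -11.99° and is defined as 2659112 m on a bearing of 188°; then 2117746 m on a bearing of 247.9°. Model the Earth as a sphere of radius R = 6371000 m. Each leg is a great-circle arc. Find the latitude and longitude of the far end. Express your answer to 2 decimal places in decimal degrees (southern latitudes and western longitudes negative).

Apply the spherical direct solution leg by leg, carrying full precision between legs.
Leg 1: from (53.50°, -11.99°), δ = 2659112/6371000 = 0.417377 rad, θ = 188° → φ = 29.74°, λ = -15.72°.
Leg 2: from (29.74°, -15.72°), δ = 2117746/6371000 = 0.332404 rad, θ = 247.9° → φ = 21.24°, λ = -34.64°.

latitude 21.24°, longitude -34.64°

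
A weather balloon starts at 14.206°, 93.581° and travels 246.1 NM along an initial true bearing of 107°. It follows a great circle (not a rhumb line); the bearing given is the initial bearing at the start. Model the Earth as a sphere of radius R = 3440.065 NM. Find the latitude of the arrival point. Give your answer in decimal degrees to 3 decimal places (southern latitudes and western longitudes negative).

latitude 12.975°

Central angle δ = d/R = 0.071539 rad.
With φ₁ = 14.206° = 0.247941 rad and θ = 107° = 1.867502 rad:
Destination latitude: φ₂ = arcsin( sin φ₁ cos δ + cos φ₁ sin δ cos θ ) = arcsin(0.224522) = 12.975°.
Δλ = atan2( sin θ sin δ cos φ₁ , cos δ − sin φ₁ sin φ₂ ) = atan2(0.066265, 0.942342) = 0.070204 rad = 4.022°.
λ₂ = λ₁ + Δλ = 97.603°.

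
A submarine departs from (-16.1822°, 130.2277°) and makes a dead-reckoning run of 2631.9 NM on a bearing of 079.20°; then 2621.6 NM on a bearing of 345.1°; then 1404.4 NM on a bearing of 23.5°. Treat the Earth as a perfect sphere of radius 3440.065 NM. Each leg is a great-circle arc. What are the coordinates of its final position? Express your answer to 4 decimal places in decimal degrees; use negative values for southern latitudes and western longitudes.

latitude 58.0339°, longitude 177.7045°

Apply the spherical direct solution leg by leg, carrying full precision between legs.
Leg 1: from (-16.1822°, 130.2277°), δ = 2631.9/3440.065 = 0.765073 rad, θ = 79.2° → φ = -4.3813°, λ = 173.2526°.
Leg 2: from (-4.3813°, 173.2526°), δ = 2621.6/3440.065 = 0.762079 rad, θ = 345.1° → φ = 37.5894°, λ = 160.3060°.
Leg 3: from (37.5894°, 160.3060°), δ = 1404.4/3440.065 = 0.408248 rad, θ = 23.5° → φ = 58.0339°, λ = 177.7045°.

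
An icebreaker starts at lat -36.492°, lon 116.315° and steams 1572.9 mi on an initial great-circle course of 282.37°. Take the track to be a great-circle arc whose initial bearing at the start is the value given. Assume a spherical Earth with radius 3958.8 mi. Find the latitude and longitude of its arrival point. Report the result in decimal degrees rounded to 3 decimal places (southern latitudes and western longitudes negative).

latitude -28.799°, longitude 90.764°

The arc subtends δ = 1572.9/3958.8 = 0.397317 rad at the centre.
Converting: φ₁ = -0.636906 rad, θ = 4.928286 rad.
Applying the spherical law of cosines for sides, sin φ₂ = sin φ₁ cos δ + cos φ₁ sin δ cos θ = -0.481743, so φ₂ = -28.799°.
Then Δλ = atan2(-0.303860, 0.635605) = -0.445945 rad, from sin θ sin δ cos φ₁ over cos δ − sin φ₁ sin φ₂.
Hence λ₂ = 116.315° + -25.551° = 90.764°.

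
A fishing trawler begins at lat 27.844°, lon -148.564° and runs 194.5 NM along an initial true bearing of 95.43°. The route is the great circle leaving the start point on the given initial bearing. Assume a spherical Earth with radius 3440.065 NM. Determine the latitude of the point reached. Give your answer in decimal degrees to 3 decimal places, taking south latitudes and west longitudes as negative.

Central angle δ = d/R = 0.056540 rad.
Start latitude φ₁ = 0.485969 rad; initial bearing θ = 1.665568 rad.
Destination latitude: φ₂ = arcsin( sin φ₁ cos δ + cos φ₁ sin δ cos θ ) = arcsin(0.461591) = 27.490°.
For the longitude increment, Δλ = atan2( sin θ sin δ cos φ₁, cos δ − sin φ₁ sin φ₂ ) = atan2(0.049743, 0.782809) = 3.636°.
λ₂ = -148.564° + 3.636° = -144.928°.

latitude 27.490°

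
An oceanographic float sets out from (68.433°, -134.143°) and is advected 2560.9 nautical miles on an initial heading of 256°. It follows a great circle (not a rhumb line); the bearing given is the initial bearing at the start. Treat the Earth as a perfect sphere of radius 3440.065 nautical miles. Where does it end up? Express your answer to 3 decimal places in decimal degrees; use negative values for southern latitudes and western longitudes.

latitude 38.589°, longitude 168.602°

Central angle δ = d/R = 0.744434 rad.
Start latitude φ₁ = 1.194381 rad; initial bearing θ = 4.468043 rad.
Applying the spherical law of cosines for sides, sin φ₂ = sin φ₁ cos δ + cos φ₁ sin δ cos θ = 0.623727, so φ₂ = 38.589°.
Then Δλ = atan2(-0.241664, 0.155413) = -0.999289 rad, from sin θ sin δ cos φ₁ over cos δ − sin φ₁ sin φ₂.
λ₂ = -134.143° + -57.255° = -191.398°, normalized to (−180°, 180°] → 168.602°.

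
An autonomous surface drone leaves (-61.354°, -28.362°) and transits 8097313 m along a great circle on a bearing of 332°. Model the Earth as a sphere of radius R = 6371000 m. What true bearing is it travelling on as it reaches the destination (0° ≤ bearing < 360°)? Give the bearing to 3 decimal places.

final bearing 346.852°

δ = 8097313/6371000 = 1.270964 rad (72.8209°).
With φ₁ = -61.354° = -1.070829 rad and θ = 332° = 5.794493 rad:
sin φ₂ = sin φ₁ cos δ + cos φ₁ sin δ cos θ = (-0.877598)(0.295360) + (0.479397)(0.955386)(0.882948) = 0.145191
φ₂ = asin(0.145191) = 0.145706 rad = 8.348°.
Then Δλ = atan2(-0.215022, 0.422779) = -0.470498 rad, from sin θ sin δ cos φ₁ over cos δ − sin φ₁ sin φ₂.
λ₂ = λ₁ + Δλ = -55.320°.
The forward bearing on arrival equals the back-azimuth from the destination plus 180°.
Back-azimuth from P₂ (8.348°, -55.320°) to P₁ (-61.354°, -28.362°), with Δλ' = λ₁ − λ₂ = 26.958°: atan2( sin Δλ' cos φ₁ , cos φ₂ sin φ₁ − sin φ₂ cos φ₁ cos Δλ' ) = 166.852°.
Final bearing = (166.852° + 180°) mod 360° = 346.852°.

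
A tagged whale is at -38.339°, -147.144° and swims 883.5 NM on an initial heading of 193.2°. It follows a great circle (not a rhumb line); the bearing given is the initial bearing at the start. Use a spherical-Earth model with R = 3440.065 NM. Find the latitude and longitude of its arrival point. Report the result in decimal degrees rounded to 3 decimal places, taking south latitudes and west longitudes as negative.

δ = 883.5/3440.065 = 0.256827 rad (14.7151°).
With φ₁ = -38.339° = -0.669142 rad and θ = 193.2° = 3.371976 rad:
Destination latitude: φ₂ = arcsin( sin φ₁ cos δ + cos φ₁ sin δ cos θ ) = arcsin(-0.793939) = -52.555°.
For the longitude increment, Δλ = atan2( sin θ sin δ cos φ₁, cos δ − sin φ₁ sin φ₂ ) = atan2(-0.045496, 0.474710) = -5.474°.
λ₂ = λ₁ + Δλ = -152.618°.

latitude -52.555°, longitude -152.618°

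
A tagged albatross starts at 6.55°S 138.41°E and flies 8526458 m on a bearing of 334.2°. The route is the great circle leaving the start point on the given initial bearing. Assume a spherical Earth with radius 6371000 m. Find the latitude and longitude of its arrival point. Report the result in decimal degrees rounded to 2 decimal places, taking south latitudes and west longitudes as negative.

The arc subtends δ = 8526458/6371000 = 1.338323 rad at the centre.
Converting: φ₁ = -0.114319 rad, θ = 5.832890 rad.
Destination latitude: φ₂ = arcsin( sin φ₁ cos δ + cos φ₁ sin δ cos θ ) = arcsin(0.844101) = 57.58°.
For the longitude increment, Δλ = atan2( sin θ sin δ cos φ₁, cos δ − sin φ₁ sin φ₂ ) = atan2(-0.420759, 0.326672) = -52.17°.
λ₂ = λ₁ + Δλ = 86.24°.

latitude 57.58°, longitude 86.24°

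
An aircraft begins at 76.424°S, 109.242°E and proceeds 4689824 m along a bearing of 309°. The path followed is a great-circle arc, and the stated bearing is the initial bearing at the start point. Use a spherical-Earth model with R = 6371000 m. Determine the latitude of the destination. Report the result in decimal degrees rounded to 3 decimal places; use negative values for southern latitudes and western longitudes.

The arc subtends δ = 4689824/6371000 = 0.736121 rad at the centre.
With φ₁ = -76.424° = -1.333850 rad and θ = 309° = 5.393067 rad:
Applying the spherical law of cosines for sides, sin φ₂ = sin φ₁ cos δ + cos φ₁ sin δ cos θ = -0.621188, so φ₂ = -38.403°.
Then Δλ = atan2(-0.122482, 0.137247) = -0.728614 rad, from sin θ sin δ cos φ₁ over cos δ − sin φ₁ sin φ₂.
Hence λ₂ = 109.242° + -41.746° = 67.496°.

latitude -38.403°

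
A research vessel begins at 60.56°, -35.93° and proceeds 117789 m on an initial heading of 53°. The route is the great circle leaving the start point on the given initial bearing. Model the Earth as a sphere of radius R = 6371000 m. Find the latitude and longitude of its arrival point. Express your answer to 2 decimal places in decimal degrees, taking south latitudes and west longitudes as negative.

δ = 117789/6371000 = 0.018488 rad (1.0593°).
With φ₁ = 60.56° = 1.056971 rad and θ = 53° = 0.925025 rad:
Applying the spherical law of cosines for sides, sin φ₂ = sin φ₁ cos δ + cos φ₁ sin δ cos θ = 0.876191, so φ₂ = 61.19°.
Δλ = atan2( sin θ sin δ cos φ₁ , cos δ − sin φ₁ sin φ₂ ) = atan2(0.007257, 0.236780) = 0.030639 rad = 1.76°.
Hence λ₂ = -35.93° + 1.76° = -34.17°.

latitude 61.19°, longitude -34.17°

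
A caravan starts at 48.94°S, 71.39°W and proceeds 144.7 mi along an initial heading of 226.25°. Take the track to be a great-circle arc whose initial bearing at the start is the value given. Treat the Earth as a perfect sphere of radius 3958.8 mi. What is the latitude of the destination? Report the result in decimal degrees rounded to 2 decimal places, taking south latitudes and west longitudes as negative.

δ = 144.7/3958.8 = 0.036551 rad (2.0942°).
With φ₁ = -48.94° = -0.854164 rad and θ = 226.25° = 3.948807 rad:
Applying the spherical law of cosines for sides, sin φ₂ = sin φ₁ cos δ + cos φ₁ sin δ cos θ = -0.770117, so φ₂ = -50.36°.
Then Δλ = atan2(-0.017339, 0.418647) = -0.041394 rad, from sin θ sin δ cos φ₁ over cos δ − sin φ₁ sin φ₂.
λ₂ = -71.39° + -2.37° = -73.76°.

latitude -50.36°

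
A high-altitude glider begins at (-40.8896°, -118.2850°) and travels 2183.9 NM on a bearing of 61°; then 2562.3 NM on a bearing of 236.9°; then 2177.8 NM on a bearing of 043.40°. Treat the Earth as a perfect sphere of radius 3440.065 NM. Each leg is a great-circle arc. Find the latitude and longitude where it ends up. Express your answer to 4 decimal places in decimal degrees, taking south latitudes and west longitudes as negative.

latitude -6.7232°, longitude -105.2407°

Apply the spherical direct solution leg by leg, carrying full precision between legs.
Leg 1: from (-40.8896°, -118.2850°), δ = 2183.9/3440.065 = 0.634843 rad, θ = 61° → φ = -18.0417°, λ = -85.2250°.
Leg 2: from (-18.0417°, -85.2250°), δ = 2562.3/3440.065 = 0.744841 rad, θ = 236.9° → φ = -35.4276°, λ = -129.4022°.
Leg 3: from (-35.4276°, -129.4022°), δ = 2177.8/3440.065 = 0.633069 rad, θ = 43.4° → φ = -6.7232°, λ = -105.2407°.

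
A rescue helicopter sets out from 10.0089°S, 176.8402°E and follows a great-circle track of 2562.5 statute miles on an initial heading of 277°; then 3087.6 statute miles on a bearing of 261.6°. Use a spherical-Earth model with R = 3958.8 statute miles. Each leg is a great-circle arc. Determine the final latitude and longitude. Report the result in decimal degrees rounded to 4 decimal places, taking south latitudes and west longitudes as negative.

Apply the spherical direct solution leg by leg, carrying full precision between legs.
Leg 1: from (-10.0089°, 176.8402°), δ = 2562.5/3958.8 = 0.647292 rad, θ = 277° → φ = -3.7999°, λ = 139.9809°.
Leg 2: from (-3.7999°, 139.9809°), δ = 3087.6/3958.8 = 0.779933 rad, θ = 261.6° → φ = -8.6050°, λ = 95.2637°.

latitude -8.6050°, longitude 95.2637°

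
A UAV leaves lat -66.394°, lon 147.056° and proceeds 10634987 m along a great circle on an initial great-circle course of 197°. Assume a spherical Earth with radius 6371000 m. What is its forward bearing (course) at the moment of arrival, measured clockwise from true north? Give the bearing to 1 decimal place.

δ = 10634987/6371000 = 1.669281 rad (95.6427°).
Converting: φ₁ = -1.158794 rad, θ = 3.438299 rad.
Destination latitude: φ₂ = arcsin( sin φ₁ cos δ + cos φ₁ sin δ cos θ ) = arcsin(-0.290994) = -16.917°.
For the longitude increment, Δλ = atan2( sin θ sin δ cos φ₁, cos δ − sin φ₁ sin φ₂ ) = atan2(-0.116511, -0.364969) = -162.295°.
Hence λ₂ = 147.056° + -162.295° = -15.239°.
The forward bearing on arrival equals the back-azimuth from the destination plus 180°.
Back-azimuth from P₂ (-16.9°, -15.2°) to P₁ (-66.4°, 147.1°), with Δλ' = λ₁ − λ₂ = 162.3°: atan2( sin Δλ' cos φ₁ , cos φ₂ sin φ₁ − sin φ₂ cos φ₁ cos Δλ' ) = 173.0°.
Final bearing = (173.0° + 180°) mod 360° = 353.0°.

final bearing 353.0°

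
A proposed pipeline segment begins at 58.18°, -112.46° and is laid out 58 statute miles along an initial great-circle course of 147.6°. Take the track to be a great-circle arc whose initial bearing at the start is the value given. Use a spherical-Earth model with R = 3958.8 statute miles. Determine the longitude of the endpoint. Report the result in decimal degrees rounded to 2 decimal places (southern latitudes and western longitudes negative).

δ = 58/3958.8 = 0.014651 rad (0.8394°).
With φ₁ = 58.18° = 1.015433 rad and θ = 147.6° = 2.576106 rad:
Destination latitude: φ₂ = arcsin( sin φ₁ cos δ + cos φ₁ sin δ cos θ ) = arcsin(0.843096) = 57.47°.
For the longitude increment, Δλ = atan2( sin θ sin δ cos φ₁, cos δ − sin φ₁ sin φ₂ ) = atan2(0.004139, 0.283507) = 0.84°.
λ₂ = -112.46° + 0.84° = -111.62°.

longitude -111.62°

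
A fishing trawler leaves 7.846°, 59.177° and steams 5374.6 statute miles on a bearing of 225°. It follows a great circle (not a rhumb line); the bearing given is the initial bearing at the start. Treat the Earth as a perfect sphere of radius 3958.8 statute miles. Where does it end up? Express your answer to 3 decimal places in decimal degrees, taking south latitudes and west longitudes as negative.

Central angle δ = d/R = 1.357634 rad.
Start latitude φ₁ = 0.136939 rad; initial bearing θ = 3.926991 rad.
Applying the spherical law of cosines for sides, sin φ₂ = sin φ₁ cos δ + cos φ₁ sin δ cos θ = -0.655754, so φ₂ = -40.977°.
For the longitude increment, Δλ = atan2( sin θ sin δ cos φ₁, cos δ − sin φ₁ sin φ₂ ) = atan2(-0.684633, 0.301070) = -66.262°.
Hence λ₂ = 59.177° + -66.262° = -7.085°.

latitude -40.977°, longitude -7.085°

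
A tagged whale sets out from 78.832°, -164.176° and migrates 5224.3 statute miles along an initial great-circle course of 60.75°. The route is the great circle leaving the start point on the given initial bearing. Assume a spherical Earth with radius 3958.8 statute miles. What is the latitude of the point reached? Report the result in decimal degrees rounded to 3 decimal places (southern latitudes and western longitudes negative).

Central angle δ = d/R = 1.319668 rad.
Start latitude φ₁ = 1.375878 rad; initial bearing θ = 1.060288 rad.
Destination latitude: φ₂ = arcsin( sin φ₁ cos δ + cos φ₁ sin δ cos θ ) = arcsin(0.335463) = 19.601°.
For the longitude increment, Δλ = atan2( sin θ sin δ cos φ₁, cos δ − sin φ₁ sin φ₂ ) = atan2(0.163690, -0.080613) = 116.219°.
λ₂ = -164.176° + 116.219° = -47.957°.

latitude 19.601°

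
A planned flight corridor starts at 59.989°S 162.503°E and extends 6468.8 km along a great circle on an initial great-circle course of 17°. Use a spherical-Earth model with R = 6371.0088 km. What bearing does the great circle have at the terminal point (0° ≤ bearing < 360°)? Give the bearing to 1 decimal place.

final bearing 8.4°

δ = 6468.8/6371.0088 = 1.015349 rad (58.1752°).
Converting: φ₁ = -1.047006 rad, θ = 0.296706 rad.
Applying the spherical law of cosines for sides, sin φ₂ = sin φ₁ cos δ + cos φ₁ sin δ cos θ = -0.050220, so φ₂ = -2.879°.
Then Δλ = atan2(0.124250, 0.483836) = 0.251371 rad, from sin θ sin δ cos φ₁ over cos δ − sin φ₁ sin φ₂.
Hence λ₂ = 162.503° + 14.402° = 176.905°.
The forward bearing on arrival equals the back-azimuth from the destination plus 180°.
Back-azimuth from P₂ (-2.9°, 176.9°) to P₁ (-60.0°, 162.5°), with Δλ' = λ₁ − λ₂ = -14.4°: atan2( sin Δλ' cos φ₁ , cos φ₂ sin φ₁ − sin φ₂ cos φ₁ cos Δλ' ) = 188.4°.
Final bearing = (188.4° + 180°) mod 360° = 8.4°.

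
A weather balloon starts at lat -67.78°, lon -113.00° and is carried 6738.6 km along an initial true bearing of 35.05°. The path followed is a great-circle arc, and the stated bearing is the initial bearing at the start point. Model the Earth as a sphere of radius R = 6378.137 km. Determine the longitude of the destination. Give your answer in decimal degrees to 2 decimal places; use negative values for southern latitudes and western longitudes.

longitude -82.41°

Central angle δ = d/R = 1.056515 rad.
Converting: φ₁ = -1.182984 rad, θ = 0.611738 rad.
sin φ₂ = sin φ₁ cos δ + cos φ₁ sin δ cos θ = (-0.925739)(0.491909) + (0.378164)(0.870647)(0.818651) = -0.185840
φ₂ = asin(-0.185840) = -0.186927 rad = -10.71°.
For the longitude increment, Δλ = atan2( sin θ sin δ cos φ₁, cos δ − sin φ₁ sin φ₂ ) = atan2(0.189084, 0.319869) = 30.59°.
λ₂ = -113.00° + 30.59° = -82.41°.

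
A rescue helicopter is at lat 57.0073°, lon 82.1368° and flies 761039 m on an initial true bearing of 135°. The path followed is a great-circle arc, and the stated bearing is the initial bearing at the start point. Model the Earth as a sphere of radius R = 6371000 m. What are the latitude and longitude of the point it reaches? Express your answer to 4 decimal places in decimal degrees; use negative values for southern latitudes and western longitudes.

Angular distance δ = d/R = 761039 / 6371000 = 0.119454 rad.
Converting: φ₁ = 0.994965 rad, θ = 2.356194 rad.
Destination latitude: φ₂ = arcsin( sin φ₁ cos δ + cos φ₁ sin δ cos θ ) = arcsin(0.786878) = 51.8947°.
Then Δλ = atan2(0.045885, 0.332888) = 0.136977 rad, from sin θ sin δ cos φ₁ over cos δ − sin φ₁ sin φ₂.
Hence λ₂ = 82.1368° + 7.8482° = 89.9850°.

latitude 51.8947°, longitude 89.9850°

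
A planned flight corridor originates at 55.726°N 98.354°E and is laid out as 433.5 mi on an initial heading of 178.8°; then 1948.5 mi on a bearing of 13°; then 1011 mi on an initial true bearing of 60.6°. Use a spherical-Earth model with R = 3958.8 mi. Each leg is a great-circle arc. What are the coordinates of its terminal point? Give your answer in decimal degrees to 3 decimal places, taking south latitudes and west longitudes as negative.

latitude 75.514°, longitude -174.337°

Apply the spherical direct solution leg by leg, carrying full precision between legs.
Leg 1: from (55.726°, 98.354°), δ = 433.5/3958.8 = 0.109503 rad, θ = 178.8° → φ = 49.453°, λ = 98.556°.
Leg 2: from (49.453°, 98.556°), δ = 1948.5/3958.8 = 0.492195 rad, θ = 13° → φ = 75.696°, λ = 124.041°.
Leg 3: from (75.696°, 124.041°), δ = 1011/3958.8 = 0.255380 rad, θ = 60.6° → φ = 75.514°, λ = -174.337°.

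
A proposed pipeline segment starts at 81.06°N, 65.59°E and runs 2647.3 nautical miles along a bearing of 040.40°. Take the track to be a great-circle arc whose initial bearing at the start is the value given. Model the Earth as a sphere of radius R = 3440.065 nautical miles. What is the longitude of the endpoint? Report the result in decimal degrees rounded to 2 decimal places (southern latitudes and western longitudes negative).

longitude -162.01°

The arc subtends δ = 2647.3/3440.065 = 0.769549 rad at the centre.
Start latitude φ₁ = 1.414764 rad; initial bearing θ = 0.705113 rad.
sin φ₂ = sin φ₁ cos δ + cos φ₁ sin δ cos θ = (0.987852)(0.718224) + (0.155400)(0.695812)(0.761538) = 0.791844
φ₂ = asin(0.791844) = 0.913822 rad = 52.36°.
Δλ = atan2( sin θ sin δ cos φ₁ , cos δ − sin φ₁ sin φ₂ ) = atan2(0.070081, -0.064000) = 2.310872 rad = 132.40°.
λ₂ = 65.59° + 132.40° = 197.99°, normalized to (−180°, 180°] → -162.01°.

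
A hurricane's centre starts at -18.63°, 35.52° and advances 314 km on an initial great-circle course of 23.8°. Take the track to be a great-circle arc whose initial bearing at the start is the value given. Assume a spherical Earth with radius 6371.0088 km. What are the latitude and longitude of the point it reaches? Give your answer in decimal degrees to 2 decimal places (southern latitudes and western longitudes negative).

The arc subtends δ = 314/6371.0088 = 0.049286 rad at the centre.
Converting: φ₁ = -0.325155 rad, θ = 0.415388 rad.
sin φ₂ = sin φ₁ cos δ + cos φ₁ sin δ cos θ = (-0.319456)(0.998786) + (0.947601)(0.049266)(0.914960) = -0.276353
φ₂ = asin(-0.276353) = -0.279998 rad = -16.04°.
For the longitude increment, Δλ = atan2( sin θ sin δ cos φ₁, cos δ − sin φ₁ sin φ₂ ) = atan2(0.018839, 0.910503) = 1.19°.
λ₂ = λ₁ + Δλ = 36.71°.

latitude -16.04°, longitude 36.71°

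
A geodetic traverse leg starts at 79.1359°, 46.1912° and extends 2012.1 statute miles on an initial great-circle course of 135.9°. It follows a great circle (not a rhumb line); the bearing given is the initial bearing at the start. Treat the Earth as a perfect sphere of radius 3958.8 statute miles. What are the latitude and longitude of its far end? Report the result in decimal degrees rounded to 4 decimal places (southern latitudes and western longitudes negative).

Central angle δ = d/R = 0.508260 rad.
Converting: φ₁ = 1.381182 rad, θ = 2.371902 rad.
Destination latitude: φ₂ = arcsin( sin φ₁ cos δ + cos φ₁ sin δ cos θ ) = arcsin(0.792065) = 52.3789°.
Then Δλ = atan2(0.063833, 0.095724) = 0.588125 rad, from sin θ sin δ cos φ₁ over cos δ − sin φ₁ sin φ₂.
λ₂ = λ₁ + Δλ = 79.8883°.

latitude 52.3789°, longitude 79.8883°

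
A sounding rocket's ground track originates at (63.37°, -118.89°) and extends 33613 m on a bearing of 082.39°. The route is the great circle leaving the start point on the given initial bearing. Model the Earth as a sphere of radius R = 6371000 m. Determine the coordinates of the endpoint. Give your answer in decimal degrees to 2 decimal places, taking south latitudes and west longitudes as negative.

latitude 63.41°, longitude -118.22°

δ = 33613/6371000 = 0.005276 rad (0.3023°).
Start latitude φ₁ = 1.106015 rad; initial bearing θ = 1.437977 rad.
sin φ₂ = sin φ₁ cos δ + cos φ₁ sin δ cos θ = (0.893920)(0.999986) + (0.448227)(0.005276)(0.132429) = 0.894220
φ₂ = asin(0.894220) = 1.106687 rad = 63.41°.
Δλ = atan2( sin θ sin δ cos φ₁ , cos δ − sin φ₁ sin φ₂ ) = atan2(0.002344, 0.200625) = 0.011683 rad = 0.67°.
λ₂ = λ₁ + Δλ = -118.22°.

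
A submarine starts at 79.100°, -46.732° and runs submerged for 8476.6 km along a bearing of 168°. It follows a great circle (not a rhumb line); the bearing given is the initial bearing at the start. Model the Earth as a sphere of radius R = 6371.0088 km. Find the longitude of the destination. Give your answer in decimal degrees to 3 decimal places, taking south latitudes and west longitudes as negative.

δ = 8476.6/6371.0088 = 1.330496 rad (76.2318°).
With φ₁ = 79.100° = 1.380555 rad and θ = 168° = 2.932153 rad:
sin φ₂ = sin φ₁ cos δ + cos φ₁ sin δ cos θ = (0.981959)(0.237995) + (0.189095)(0.971266)(-0.978148) = 0.054052
φ₂ = asin(0.054052) = 0.054079 rad = 3.098°.
Δλ = atan2( sin θ sin δ cos φ₁ , cos δ − sin φ₁ sin φ₂ ) = atan2(0.038185, 0.184918) = 0.203638 rad = 11.668°.
λ₂ = λ₁ + Δλ = -35.064°.

longitude -35.064°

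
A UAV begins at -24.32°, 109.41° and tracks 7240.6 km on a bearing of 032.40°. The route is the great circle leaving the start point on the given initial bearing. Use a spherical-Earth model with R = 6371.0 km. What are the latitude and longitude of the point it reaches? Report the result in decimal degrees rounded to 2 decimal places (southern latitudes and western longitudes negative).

latitude 31.65°, longitude 144.23°

Central angle δ = d/R = 1.136493 rad.
Converting: φ₁ = -0.424464 rad, θ = 0.565487 rad.
Destination latitude: φ₂ = arcsin( sin φ₁ cos δ + cos φ₁ sin δ cos θ ) = arcsin(0.524683) = 31.65°.
Then Δλ = atan2(0.442947, 0.636860) = 0.607712 rad, from sin θ sin δ cos φ₁ over cos δ − sin φ₁ sin φ₂.
λ₂ = 109.41° + 34.82° = 144.23°.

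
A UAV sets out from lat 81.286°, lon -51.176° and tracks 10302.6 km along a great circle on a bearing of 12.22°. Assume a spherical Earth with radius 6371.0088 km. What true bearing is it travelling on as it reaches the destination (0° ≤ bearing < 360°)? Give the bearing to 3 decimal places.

Central angle δ = d/R = 1.617107 rad.
Converting: φ₁ = 1.418708 rad, θ = 0.213279 rad.
sin φ₂ = sin φ₁ cos δ + cos φ₁ sin δ cos θ = (0.988457)(-0.046294) + (0.151502)(0.998928)(0.977342) = 0.102152
φ₂ = asin(0.102152) = 0.102330 rad = 5.863°.
For the longitude increment, Δλ = atan2( sin θ sin δ cos φ₁, cos δ − sin φ₁ sin φ₂ ) = atan2(0.032034, -0.147266) = 167.728°.
λ₂ = -51.176° + 167.728° = 116.552°.
The forward bearing on arrival equals the back-azimuth from the destination plus 180°.
Back-azimuth from P₂ (5.863°, 116.552°) to P₁ (81.286°, -51.176°), with Δλ' = λ₁ − λ₂ = -167.728°: atan2( sin Δλ' cos φ₁ , cos φ₂ sin φ₁ − sin φ₂ cos φ₁ cos Δλ' ) = 358.153°.
Final bearing = (358.153° + 180°) mod 360° = 178.153°.

final bearing 178.153°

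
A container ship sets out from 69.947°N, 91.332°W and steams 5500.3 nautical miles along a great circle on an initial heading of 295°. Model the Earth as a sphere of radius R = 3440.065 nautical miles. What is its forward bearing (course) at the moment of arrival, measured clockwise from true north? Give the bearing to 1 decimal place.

Angular distance δ = d/R = 5500.3 / 3440.065 = 1.598894 rad.
Converting: φ₁ = 1.220805 rad, θ = 5.148721 rad.
sin φ₂ = sin φ₁ cos δ + cos φ₁ sin δ cos θ = (0.939376)(-0.028094) + (0.342889)(0.999605)(0.422618) = 0.118463
φ₂ = asin(0.118463) = 0.118742 rad = 6.803°.
For the longitude increment, Δλ = atan2( sin θ sin δ cos φ₁, cos δ − sin φ₁ sin φ₂ ) = atan2(-0.310641, -0.139376) = -114.164°.
λ₂ = -91.332° + -114.164° = -205.496°, normalized to (−180°, 180°] → 154.504°.
The forward bearing on arrival equals the back-azimuth from the destination plus 180°.
Back-azimuth from P₂ (6.8°, 154.5°) to P₁ (69.9°, -91.3°), with Δλ' = λ₁ − λ₂ = -245.8°: atan2( sin Δλ' cos φ₁ , cos φ₂ sin φ₁ − sin φ₂ cos φ₁ cos Δλ' ) = 18.2°.
Final bearing = (18.2° + 180°) mod 360° = 198.2°.

final bearing 198.2°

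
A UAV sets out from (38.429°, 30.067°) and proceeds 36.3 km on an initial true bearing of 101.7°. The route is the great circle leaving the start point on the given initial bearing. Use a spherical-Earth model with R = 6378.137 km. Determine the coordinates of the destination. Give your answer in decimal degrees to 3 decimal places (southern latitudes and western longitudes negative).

δ = 36.3/6378.137 = 0.005691 rad (0.3261°).
Start latitude φ₁ = 0.670713 rad; initial bearing θ = 1.775000 rad.
Applying the spherical law of cosines for sides, sin φ₂ = sin φ₁ cos δ + cos φ₁ sin δ cos θ = 0.620630, so φ₂ = 38.362°.
Δλ = atan2( sin θ sin δ cos φ₁ , cos δ − sin φ₁ sin φ₂ ) = atan2(0.004366, 0.614235) = 0.007108 rad = 0.407°.
λ₂ = 30.067° + 0.407° = 30.474°.

latitude 38.362°, longitude 30.474°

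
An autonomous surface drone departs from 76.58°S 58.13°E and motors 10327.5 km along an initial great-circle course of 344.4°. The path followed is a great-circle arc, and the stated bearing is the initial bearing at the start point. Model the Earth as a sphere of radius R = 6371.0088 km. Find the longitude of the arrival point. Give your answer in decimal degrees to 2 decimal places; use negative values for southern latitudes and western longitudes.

δ = 10327.5/6371.0088 = 1.621015 rad (92.8773°).
With φ₁ = -76.58° = -1.336573 rad and θ = 344.4° = 6.010914 rad:
Destination latitude: φ₂ = arcsin( sin φ₁ cos δ + cos φ₁ sin δ cos θ ) = arcsin(0.272083) = 15.79°.
Then Δλ = atan2(-0.062334, 0.214456) = -0.282868 rad, from sin θ sin δ cos φ₁ over cos δ − sin φ₁ sin φ₂.
λ₂ = 58.13° + -16.21° = 41.92°.

longitude 41.92°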